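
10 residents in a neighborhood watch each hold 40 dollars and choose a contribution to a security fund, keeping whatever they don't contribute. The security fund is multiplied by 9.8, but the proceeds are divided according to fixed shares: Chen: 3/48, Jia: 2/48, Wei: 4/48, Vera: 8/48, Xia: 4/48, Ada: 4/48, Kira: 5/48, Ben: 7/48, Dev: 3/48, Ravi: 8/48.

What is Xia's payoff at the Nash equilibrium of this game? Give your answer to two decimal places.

For player j, contributing a unit is worthwhile iff 9.8 × (j's share) ≥ 1, i.e. iff j's share is at least 0.1020.
Vera, Kira, Ben and Ravi clear that bar, contributing 40 each; the remaining 6 contribute 0. Total contributed: 160.
Xia keeps 40 and receives 9.8 × 160 × 4/48 = 130.67 from the security fund, for a payoff of 170.67.

170.67 dollars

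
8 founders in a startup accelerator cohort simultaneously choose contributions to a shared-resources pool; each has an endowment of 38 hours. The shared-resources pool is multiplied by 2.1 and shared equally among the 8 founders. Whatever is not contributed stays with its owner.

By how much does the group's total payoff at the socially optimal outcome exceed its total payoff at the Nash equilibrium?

334.40 hours

Each contributed unit returns 2.1/8 = 0.2625 to its contributor — below 1 — so contributing 0 is dominant for every player. At the Nash equilibrium everyone keeps their 38, and the group total is 8 × 38 = 304.
Each contributed unit returns 2.100 to the group as a whole (0.2625 to each of 8 players), which exceeds 1, so the social optimum is full contribution: group total = 2.100 × 304 = 638.40.
Efficiency loss = 638.40 − 304 = 334.40.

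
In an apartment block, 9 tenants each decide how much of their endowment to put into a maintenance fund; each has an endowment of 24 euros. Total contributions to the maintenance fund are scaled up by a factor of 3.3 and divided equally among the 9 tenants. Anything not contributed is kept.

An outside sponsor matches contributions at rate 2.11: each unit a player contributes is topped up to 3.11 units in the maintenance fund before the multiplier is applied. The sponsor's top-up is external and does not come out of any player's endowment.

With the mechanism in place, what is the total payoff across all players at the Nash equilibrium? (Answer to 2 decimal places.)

The effective private return per unit is now 3.3 × 3.11 / 9 = 1.1403 > 1, so every player's dominant strategy flips to full contribution.
At the Nash equilibrium everyone contributes 24. Group total payoff = 3.3 × 3.11 × 216 = 2216.81.

2216.81 euros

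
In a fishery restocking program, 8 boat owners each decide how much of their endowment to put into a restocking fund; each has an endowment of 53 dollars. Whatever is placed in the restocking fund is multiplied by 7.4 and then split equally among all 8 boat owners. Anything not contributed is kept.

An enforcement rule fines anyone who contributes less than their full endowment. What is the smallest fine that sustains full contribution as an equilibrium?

3.98 dollars

Given the others contribute fully, the best deviation is to contribute 0 (any partial contribution still incurs the fine and gives up units whose private return 0.9250 is below 1).
Deviating from 53 to 0 saves 53 dollars but forfeits the deviator's share of the drop in the restocking fund: 7.4/8 × 53 = 49.02.
So the deviation gain is 53 − 49.02 = 3.98, and the fine must be at least 3.98 dollars to wipe it out.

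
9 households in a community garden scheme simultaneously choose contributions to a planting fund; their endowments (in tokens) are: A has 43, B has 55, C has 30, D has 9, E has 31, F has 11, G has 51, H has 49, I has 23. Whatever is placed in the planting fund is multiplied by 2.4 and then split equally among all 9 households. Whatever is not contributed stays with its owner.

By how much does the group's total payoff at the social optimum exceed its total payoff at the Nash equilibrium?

The private return per contributed unit is 2.4/9 = 0.2667 < 1 for every player regardless of endowment, so the Nash equilibrium is zero contribution and the group total is Σ E_j = 43 + 55 + 30 + 9 + 31 + 11 + 51 + 49 + 23 = 302.
Each contributed unit returns 2.400 to the group, so the social optimum is full contribution by everyone: group total = 2.400 × 302 = 724.80.
Efficiency loss = (2.400 − 1) × 302 = 422.80.

422.80 tokens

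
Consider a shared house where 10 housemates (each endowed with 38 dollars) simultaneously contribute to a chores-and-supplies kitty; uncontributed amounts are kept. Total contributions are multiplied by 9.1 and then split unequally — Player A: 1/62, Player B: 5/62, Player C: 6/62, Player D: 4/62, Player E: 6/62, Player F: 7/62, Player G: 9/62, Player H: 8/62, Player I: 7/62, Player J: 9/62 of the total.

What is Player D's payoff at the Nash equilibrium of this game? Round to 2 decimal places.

149.55 dollars

A player with share s gets back 9.1·s per unit contributed, so full contribution is dominant for anyone with s > 1/9.1 = 0.1099 and zero contribution is dominant for anyone below.
The shares above 0.1099 belong to Player F, Player G, Player H, Player I and Player J, contributing 38 each; the remaining 5 contribute 0. Total contributed: 190.
Player D keeps 38 and receives 9.1 × 190 × 4/62 = 111.55 from the chores-and-supplies kitty, for a payoff of 149.55.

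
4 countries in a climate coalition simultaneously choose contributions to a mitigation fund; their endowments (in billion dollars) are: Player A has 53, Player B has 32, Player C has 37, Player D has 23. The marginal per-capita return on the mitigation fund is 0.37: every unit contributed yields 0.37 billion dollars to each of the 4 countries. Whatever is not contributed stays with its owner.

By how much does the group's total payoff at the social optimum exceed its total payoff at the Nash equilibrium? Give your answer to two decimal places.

69.60 billion dollars

The private return per contributed unit is 0.37 < 1 for everyone, so the Nash equilibrium is zero contribution and the group total is Σ E_j = 53 + 32 + 37 + 23 = 145.
Each contributed unit returns 1.480 to the group, so the social optimum is full contribution by everyone: group total = 1.480 × 145 = 214.60.
Efficiency loss = (1.480 − 1) × 145 = 69.60.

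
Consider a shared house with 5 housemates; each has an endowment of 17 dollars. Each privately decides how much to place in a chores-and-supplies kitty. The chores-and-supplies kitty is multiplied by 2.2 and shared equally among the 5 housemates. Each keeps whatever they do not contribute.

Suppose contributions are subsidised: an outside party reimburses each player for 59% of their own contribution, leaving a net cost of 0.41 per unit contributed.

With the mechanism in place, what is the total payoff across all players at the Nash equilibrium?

Under the mechanism each unit contributed yields (2.2/5) / 0.41 = 1.0732 back to its contributor per unit of net cost, which exceeds 1, making full contribution the dominant choice for everyone.
At the Nash equilibrium everyone contributes 17. Group total payoff = 5 × (17 × 0.59 + 2.2 × 17) = 237.15.

237.15 dollars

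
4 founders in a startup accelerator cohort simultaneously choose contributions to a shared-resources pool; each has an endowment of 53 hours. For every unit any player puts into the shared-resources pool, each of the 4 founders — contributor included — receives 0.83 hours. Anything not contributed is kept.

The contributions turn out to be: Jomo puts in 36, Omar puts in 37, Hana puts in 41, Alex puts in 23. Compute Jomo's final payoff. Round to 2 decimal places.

Total contributed: 36 + 37 + 41 + 23 = 137.
Each receives 0.83 × 137 = 113.71 from the shared-resources pool.
Jomo keeps 53 − 36 = 17, so Jomo's payoff is 17 + 113.71 = 130.71.

130.71 hours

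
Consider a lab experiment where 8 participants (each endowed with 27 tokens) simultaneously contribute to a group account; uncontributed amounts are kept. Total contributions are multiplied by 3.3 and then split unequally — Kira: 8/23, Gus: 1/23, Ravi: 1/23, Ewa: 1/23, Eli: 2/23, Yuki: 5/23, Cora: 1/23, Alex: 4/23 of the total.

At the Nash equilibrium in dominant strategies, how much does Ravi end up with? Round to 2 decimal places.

30.87 tokens

Each unit j contributes comes back to j as 3.3 × (j's share), so j prefers to contribute only if that share exceeds 1/3.3 = 0.3030; otherwise keeping the unit dominates.
Only Kira (8/23) clears that bar, contributing 27; the remaining 7 contribute 0. Total contributed: 27.
Ravi keeps 27 and receives 3.3 × 27 × 1/23 = 3.87 from the group account, for a payoff of 30.87.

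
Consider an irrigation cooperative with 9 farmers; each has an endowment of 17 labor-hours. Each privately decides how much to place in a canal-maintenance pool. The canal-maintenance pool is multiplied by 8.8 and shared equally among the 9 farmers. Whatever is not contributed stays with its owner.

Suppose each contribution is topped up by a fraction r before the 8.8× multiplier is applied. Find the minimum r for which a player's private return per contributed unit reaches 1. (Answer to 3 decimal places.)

With matching at rate r, one contributed unit becomes (1 + r) in the canal-maintenance pool and returns 8.8 × (1 + r) / 9 to the contributor.
Setting this equal to 1: 1 + r = 9/8.8 = 1.0227.
So the minimum matching rate is r = 1.0227 − 1 = 0.023.

0.023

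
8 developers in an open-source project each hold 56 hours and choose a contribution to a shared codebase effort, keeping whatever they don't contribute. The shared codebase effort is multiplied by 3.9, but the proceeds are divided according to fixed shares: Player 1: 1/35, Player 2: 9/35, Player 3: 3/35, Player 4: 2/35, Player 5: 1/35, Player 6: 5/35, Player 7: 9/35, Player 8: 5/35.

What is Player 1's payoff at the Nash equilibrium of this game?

68.48 hours

For player j, contributing a unit is worthwhile iff 3.9 × (j's share) ≥ 1, i.e. iff j's share is at least 0.2564.
The shares above 0.2564 belong to Player 2 and Player 7, contributing 56 each; the remaining 6 contribute 0. Total contributed: 112.
Player 1 keeps 56 and receives 3.9 × 112 × 1/35 = 12.48 from the shared codebase effort, for a payoff of 68.48.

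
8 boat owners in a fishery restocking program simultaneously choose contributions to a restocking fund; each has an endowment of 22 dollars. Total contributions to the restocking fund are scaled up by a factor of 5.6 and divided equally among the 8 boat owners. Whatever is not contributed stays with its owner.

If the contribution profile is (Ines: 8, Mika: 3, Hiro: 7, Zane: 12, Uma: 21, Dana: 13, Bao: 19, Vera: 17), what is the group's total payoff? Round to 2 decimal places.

Total contributed: 8 + 3 + 7 + 12 + 21 + 13 + 19 + 17 = 100; total kept: 8 × 22 − 100 = 76.
The restocking fund pays out 5.6 × 100 = 560.00 in aggregate.
Group total = 76 + 560.00 = 636.00.

636.00 dollars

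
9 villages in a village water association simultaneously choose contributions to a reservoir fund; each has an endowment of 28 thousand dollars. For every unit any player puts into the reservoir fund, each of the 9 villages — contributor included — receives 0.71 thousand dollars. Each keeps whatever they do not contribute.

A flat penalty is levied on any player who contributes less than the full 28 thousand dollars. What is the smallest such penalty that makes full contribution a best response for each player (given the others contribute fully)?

8.12 thousand dollars

Given the others contribute fully, the best deviation is to contribute 0 (any partial contribution still incurs the fine and gives up units whose private return 0.71 is below 1).
Deviating from 28 to 0 saves 28 thousand dollars but forfeits the deviator's share of the drop in the reservoir fund: 0.71 × 28 = 19.88.
So the deviation gain is 28 − 19.88 = 8.12, and the fine must be at least 8.12 thousand dollars to wipe it out.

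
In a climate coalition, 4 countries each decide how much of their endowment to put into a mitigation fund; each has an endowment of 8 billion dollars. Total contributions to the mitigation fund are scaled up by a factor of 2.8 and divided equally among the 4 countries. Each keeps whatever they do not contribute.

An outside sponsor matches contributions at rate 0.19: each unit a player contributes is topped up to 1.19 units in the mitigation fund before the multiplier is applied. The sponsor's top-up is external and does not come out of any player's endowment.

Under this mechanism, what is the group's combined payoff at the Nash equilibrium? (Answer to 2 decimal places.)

32.00 billion dollars

With the mechanism, a contributed unit returns 2.8 × 1.19 / 4 = 0.8330 per unit of net cost — still below 1 — so contributing 0 remains dominant for every player.
Everyone keeps their endowment and the group total is 4 × 8 = 32.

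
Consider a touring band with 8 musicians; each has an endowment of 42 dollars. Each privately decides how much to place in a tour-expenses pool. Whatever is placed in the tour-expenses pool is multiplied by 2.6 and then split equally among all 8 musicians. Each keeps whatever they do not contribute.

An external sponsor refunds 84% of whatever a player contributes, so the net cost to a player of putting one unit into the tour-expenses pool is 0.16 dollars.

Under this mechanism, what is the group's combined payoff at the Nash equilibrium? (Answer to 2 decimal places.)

1155.84 dollars

Under the mechanism each unit contributed yields (2.6/8) / 0.16 = 2.0313 back to its contributor per unit of net cost, which exceeds 1, making full contribution the dominant choice for everyone.
So the Nash equilibrium is full contribution by all 8; the group earns 8 × (42 × 0.84 + 2.6 × 42) = 1155.84.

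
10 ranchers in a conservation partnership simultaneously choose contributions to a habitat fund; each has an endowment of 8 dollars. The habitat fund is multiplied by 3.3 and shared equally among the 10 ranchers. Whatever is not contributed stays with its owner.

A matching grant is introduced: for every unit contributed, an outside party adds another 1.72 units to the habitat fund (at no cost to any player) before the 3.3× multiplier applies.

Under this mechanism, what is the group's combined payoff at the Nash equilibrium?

80.00 dollars

With the mechanism, a contributed unit returns 3.3 × 2.72 / 10 = 0.8976 per unit of net cost — still below 1 — so contributing 0 remains dominant for every player.
Everyone keeps their endowment and the group total is 10 × 8 = 80.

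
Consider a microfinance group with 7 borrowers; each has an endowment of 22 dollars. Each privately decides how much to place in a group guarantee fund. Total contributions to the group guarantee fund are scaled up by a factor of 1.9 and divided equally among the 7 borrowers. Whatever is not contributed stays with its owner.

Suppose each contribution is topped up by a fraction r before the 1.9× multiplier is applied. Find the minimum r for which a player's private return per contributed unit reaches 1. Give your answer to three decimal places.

With matching at rate r, one contributed unit becomes (1 + r) in the group guarantee fund and returns 1.9 × (1 + r) / 7 to the contributor.
Setting this equal to 1: 1 + r = 7/1.9 = 3.6842.
So the minimum matching rate is r = 3.6842 − 1 = 2.684.

2.684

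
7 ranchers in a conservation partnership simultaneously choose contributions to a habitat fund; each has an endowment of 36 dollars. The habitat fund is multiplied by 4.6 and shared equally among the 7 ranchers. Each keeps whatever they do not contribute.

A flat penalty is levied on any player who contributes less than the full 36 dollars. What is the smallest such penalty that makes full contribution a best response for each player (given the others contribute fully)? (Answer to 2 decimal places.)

Given the others contribute fully, the best deviation is to contribute 0 (any partial contribution still incurs the fine and gives up units whose private return 0.6571 is below 1).
Deviating from 36 to 0 saves 36 dollars but forfeits the deviator's share of the drop in the habitat fund: 4.6/7 × 36 = 23.66.
So the deviation gain is 36 − 23.66 = 12.34, and the fine must be at least 12.34 dollars to wipe it out.

12.34 dollars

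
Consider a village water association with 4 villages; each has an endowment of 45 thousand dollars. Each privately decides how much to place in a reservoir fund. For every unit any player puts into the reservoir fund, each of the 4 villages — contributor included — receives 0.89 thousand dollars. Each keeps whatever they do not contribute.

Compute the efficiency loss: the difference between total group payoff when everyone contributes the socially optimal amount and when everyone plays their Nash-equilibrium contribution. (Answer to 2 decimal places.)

The private return per contributed unit is 0.89 < 1, so contributing 0 is dominant for every player. At the Nash equilibrium everyone keeps their 45, and the group total is 4 × 45 = 180.
Each contributed unit returns 3.560 to the group as a whole (0.89 to each of 4 players), which exceeds 1, so the social optimum is full contribution: group total = 3.560 × 180 = 640.80.
Efficiency loss = 640.80 − 180 = 460.80.

460.80 thousand dollars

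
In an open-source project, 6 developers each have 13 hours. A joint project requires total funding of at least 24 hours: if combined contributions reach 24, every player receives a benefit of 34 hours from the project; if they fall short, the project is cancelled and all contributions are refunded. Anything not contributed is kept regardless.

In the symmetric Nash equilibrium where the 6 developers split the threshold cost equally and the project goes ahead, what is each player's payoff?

Equal share of the threshold: 24/6 = 4.
At this profile no one gains by cutting their contribution: any cut drops the total below 24, the project is cancelled, contributions are refunded, and the deviator ends with 13, which is less than 13 − 4 + 34 = 43. Contributing more than 4 just wastes the excess. So contributing exactly 4 is a best response.
Each player's payoff: 13 − 4 + 34 = 43.

43 hours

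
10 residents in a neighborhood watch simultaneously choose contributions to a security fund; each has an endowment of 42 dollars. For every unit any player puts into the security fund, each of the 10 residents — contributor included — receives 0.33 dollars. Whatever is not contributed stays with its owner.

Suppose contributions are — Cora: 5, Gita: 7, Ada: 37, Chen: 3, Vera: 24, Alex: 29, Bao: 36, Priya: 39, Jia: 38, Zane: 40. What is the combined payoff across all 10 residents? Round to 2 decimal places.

Total contributed: 5 + 7 + 37 + 3 + 24 + 29 + 36 + 39 + 38 + 40 = 258; total kept: 10 × 42 − 258 = 162.
The security fund pays out 0.33 × 10 × 258 = 851.40 in aggregate.
Group total = 162 + 851.40 = 1013.40.

1013.40 dollars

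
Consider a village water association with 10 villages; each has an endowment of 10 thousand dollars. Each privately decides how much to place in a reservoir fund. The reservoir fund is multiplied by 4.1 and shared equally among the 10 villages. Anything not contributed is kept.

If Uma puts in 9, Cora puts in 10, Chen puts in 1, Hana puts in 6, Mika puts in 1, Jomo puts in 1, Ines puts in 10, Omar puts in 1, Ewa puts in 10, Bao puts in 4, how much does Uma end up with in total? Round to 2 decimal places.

Total contributed: 9 + 10 + 1 + 6 + 1 + 1 + 10 + 1 + 10 + 4 = 53.
Each receives 4.1 × 53 / 10 = 21.73 from the reservoir fund.
Uma keeps 10 − 9 = 1, so Uma's payoff is 1 + 21.73 = 22.73.

22.73 thousand dollars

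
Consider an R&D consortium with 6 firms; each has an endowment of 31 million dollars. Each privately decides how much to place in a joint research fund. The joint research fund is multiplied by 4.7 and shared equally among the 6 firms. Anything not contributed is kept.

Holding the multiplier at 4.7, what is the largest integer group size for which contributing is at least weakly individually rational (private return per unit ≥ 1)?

4

Private return per unit is 4.7/(group size), which is ≥ 1 whenever the group size is ≤ 4.7.
The largest such integer is 4.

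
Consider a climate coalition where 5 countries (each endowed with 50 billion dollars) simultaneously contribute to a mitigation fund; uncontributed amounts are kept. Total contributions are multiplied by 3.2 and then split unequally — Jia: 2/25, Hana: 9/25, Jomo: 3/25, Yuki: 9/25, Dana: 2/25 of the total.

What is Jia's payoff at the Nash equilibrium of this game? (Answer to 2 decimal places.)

75.60 billion dollars

For player j, contributing a unit is worthwhile iff 3.2 × (j's share) ≥ 1, i.e. iff j's share is at least 0.3125.
The shares above 0.3125 belong to Hana and Yuki, contributing 50 each; the remaining 3 contribute 0. Total contributed: 100.
Jia keeps 50 and receives 3.2 × 100 × 2/25 = 25.60 from the mitigation fund, for a payoff of 75.60.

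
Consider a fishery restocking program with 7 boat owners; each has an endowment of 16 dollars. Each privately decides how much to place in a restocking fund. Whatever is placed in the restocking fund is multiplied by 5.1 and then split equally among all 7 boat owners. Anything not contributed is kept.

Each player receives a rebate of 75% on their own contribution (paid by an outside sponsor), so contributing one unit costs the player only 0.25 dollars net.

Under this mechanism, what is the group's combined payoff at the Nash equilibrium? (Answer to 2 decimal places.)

655.20 dollars

Under the mechanism each unit contributed yields (5.1/7) / 0.25 = 2.9143 back to its contributor per unit of net cost, which exceeds 1, making full contribution the dominant choice for everyone.
So the Nash equilibrium is full contribution by all 7; the group earns 7 × (16 × 0.75 + 5.1 × 16) = 655.20.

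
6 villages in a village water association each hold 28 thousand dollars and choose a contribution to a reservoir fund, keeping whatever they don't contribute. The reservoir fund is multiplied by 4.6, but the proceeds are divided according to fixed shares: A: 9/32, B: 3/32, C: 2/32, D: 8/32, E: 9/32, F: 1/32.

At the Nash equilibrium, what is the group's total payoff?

470.40 thousand dollars

For player j, contributing a unit is worthwhile iff 4.6 × (j's share) ≥ 1, i.e. iff j's share is at least 0.2174.
A, D and E clear that bar, contributing 28 each; the remaining 3 contribute 0. Total contributed: 84.
The reservoir fund pays out 4.6 × 84 = 386.40 in total (split across the unequal shares, but the aggregate is all that matters for the group sum).
The 3 free-riders keep 28 each, adding 84. Group total = 84 + 386.40 = 470.40.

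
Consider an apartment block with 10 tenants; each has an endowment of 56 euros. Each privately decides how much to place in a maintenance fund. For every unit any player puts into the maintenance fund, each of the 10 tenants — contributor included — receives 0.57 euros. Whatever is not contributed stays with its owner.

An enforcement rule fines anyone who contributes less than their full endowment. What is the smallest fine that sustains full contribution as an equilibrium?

24.08 euros

Given the others contribute fully, the best deviation is to contribute 0 (any partial contribution still incurs the fine and gives up units whose private return 0.57 is below 1).
Deviating from 56 to 0 saves 56 euros but forfeits the deviator's share of the drop in the maintenance fund: 0.57 × 56 = 31.92.
So the deviation gain is 56 − 31.92 = 24.08, and the fine must be at least 24.08 euros to wipe it out.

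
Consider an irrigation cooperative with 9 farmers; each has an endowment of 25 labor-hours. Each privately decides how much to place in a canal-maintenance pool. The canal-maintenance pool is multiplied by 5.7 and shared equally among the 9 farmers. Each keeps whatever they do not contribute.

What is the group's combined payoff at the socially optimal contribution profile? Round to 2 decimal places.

Each contributed unit returns 5.700 to the group as a whole (0.6333 to each of 9 players), which exceeds 1, so the social optimum is full contribution: group total = 5.700 × 225 = 1282.50.

1282.50 labor-hours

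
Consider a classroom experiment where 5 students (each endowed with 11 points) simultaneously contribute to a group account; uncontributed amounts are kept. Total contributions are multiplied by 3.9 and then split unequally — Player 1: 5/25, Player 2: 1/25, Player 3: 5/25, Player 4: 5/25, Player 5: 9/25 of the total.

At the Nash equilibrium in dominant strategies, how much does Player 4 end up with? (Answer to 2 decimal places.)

Player j's private return per contributed unit is 3.9 × (j's share). Contributing is weakly dominant for j when that share is at least 1/3.9 = 0.2564, and contributing 0 is dominant otherwise.
The only share above 0.2564 is Player 5's 9/25, contributing 11; the remaining 4 contribute 0. Total contributed: 11.
Player 4 keeps 11 and receives 3.9 × 11 × 5/25 = 8.58 from the group account, for a payoff of 19.58.

19.58 points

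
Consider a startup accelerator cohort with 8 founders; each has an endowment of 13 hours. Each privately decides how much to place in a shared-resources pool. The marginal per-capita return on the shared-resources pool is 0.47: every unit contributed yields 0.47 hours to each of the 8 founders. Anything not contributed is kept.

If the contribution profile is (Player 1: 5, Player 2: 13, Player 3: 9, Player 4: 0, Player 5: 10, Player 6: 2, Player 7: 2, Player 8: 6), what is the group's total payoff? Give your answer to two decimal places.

Total contributed: 5 + 13 + 9 + 0 + 10 + 2 + 2 + 6 = 47; total kept: 8 × 13 − 47 = 57.
The shared-resources pool pays out 0.47 × 8 × 47 = 176.72 in aggregate.
Group total = 57 + 176.72 = 233.72.

233.72 hours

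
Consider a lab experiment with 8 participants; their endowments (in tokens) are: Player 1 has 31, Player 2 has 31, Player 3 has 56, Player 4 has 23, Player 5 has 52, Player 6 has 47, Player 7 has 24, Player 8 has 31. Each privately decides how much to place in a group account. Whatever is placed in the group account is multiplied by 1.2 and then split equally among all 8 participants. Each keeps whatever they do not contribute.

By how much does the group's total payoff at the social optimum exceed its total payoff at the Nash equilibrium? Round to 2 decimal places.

The private return per contributed unit is 1.2/8 = 0.1500 < 1 for every player regardless of endowment, so the Nash equilibrium is zero contribution and the group total is Σ E_j = 31 + 31 + 56 + 23 + 52 + 47 + 24 + 31 = 295.
Each contributed unit returns 1.200 to the group, so the social optimum is full contribution by everyone: group total = 1.200 × 295 = 354.00.
Efficiency loss = (1.200 − 1) × 295 = 59.00.

59.00 tokens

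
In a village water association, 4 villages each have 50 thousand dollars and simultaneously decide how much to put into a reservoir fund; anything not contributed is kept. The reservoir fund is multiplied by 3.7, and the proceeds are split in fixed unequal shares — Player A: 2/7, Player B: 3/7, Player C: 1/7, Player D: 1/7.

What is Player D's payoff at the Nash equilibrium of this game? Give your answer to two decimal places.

Player j's private return per contributed unit is 3.7 × (j's share). Contributing is weakly dominant for j when that share is at least 1/3.7 = 0.2703, and contributing 0 is dominant otherwise.
Player A and Player B clear that bar, contributing 50 each; the remaining 2 contribute 0. Total contributed: 100.
Player D keeps 50 and receives 3.7 × 100 × 1/7 = 52.86 from the reservoir fund, for a payoff of 102.86.

102.86 thousand dollars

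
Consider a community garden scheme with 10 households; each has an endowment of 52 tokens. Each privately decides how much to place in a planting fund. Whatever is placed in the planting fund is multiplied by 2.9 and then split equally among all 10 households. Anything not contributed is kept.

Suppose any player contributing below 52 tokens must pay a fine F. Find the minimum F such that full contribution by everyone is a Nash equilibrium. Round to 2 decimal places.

Given the others contribute fully, the best deviation is to contribute 0 (any partial contribution still incurs the fine and gives up units whose private return 0.2900 is below 1).
Deviating from 52 to 0 saves 52 tokens but forfeits the deviator's share of the drop in the planting fund: 2.9/10 × 52 = 15.08.
So the deviation gain is 52 − 15.08 = 36.92, and the fine must be at least 36.92 tokens to wipe it out.

36.92 tokens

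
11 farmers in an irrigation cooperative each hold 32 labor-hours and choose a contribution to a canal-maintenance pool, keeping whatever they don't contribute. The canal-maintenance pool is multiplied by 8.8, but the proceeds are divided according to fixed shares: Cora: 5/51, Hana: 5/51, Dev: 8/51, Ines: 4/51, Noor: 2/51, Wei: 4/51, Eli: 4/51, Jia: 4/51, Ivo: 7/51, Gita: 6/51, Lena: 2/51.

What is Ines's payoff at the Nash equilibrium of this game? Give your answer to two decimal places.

98.26 labor-hours

A player with share s gets back 8.8·s per unit contributed, so full contribution is dominant for anyone with s > 1/8.8 = 0.1136 and zero contribution is dominant for anyone below.
Dev, Ivo and Gita clear that bar, contributing 32 each; the remaining 8 contribute 0. Total contributed: 96.
Ines keeps 32 and receives 8.8 × 96 × 4/51 = 66.26 from the canal-maintenance pool, for a payoff of 98.26.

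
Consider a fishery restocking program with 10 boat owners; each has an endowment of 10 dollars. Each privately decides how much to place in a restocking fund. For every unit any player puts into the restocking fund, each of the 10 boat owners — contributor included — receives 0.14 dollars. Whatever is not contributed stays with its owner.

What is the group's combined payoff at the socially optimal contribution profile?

Each contributed unit returns 1.400 to the group as a whole (0.14 to each of 10 players), which exceeds 1, so the social optimum is full contribution: group total = 1.400 × 100 = 140.00.

140.00 dollars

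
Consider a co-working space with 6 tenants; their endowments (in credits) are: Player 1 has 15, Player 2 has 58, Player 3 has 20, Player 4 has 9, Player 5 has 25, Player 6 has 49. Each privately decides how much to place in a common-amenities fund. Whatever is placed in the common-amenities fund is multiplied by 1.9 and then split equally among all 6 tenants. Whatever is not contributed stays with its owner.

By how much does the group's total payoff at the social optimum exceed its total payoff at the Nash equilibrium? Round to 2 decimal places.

158.40 credits

The private return per contributed unit is 1.9/6 = 0.3167 < 1 for every player regardless of endowment, so the Nash equilibrium is zero contribution and the group total is Σ E_j = 15 + 58 + 20 + 9 + 25 + 49 = 176.
Each contributed unit returns 1.900 to the group, so the social optimum is full contribution by everyone: group total = 1.900 × 176 = 334.40.
Efficiency loss = (1.900 − 1) × 176 = 158.40.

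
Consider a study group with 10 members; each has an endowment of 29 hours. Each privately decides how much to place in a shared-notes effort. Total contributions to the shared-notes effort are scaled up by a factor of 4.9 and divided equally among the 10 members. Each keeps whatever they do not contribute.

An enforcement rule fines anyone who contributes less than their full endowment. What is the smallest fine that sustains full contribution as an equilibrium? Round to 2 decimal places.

14.79 hours

Given the others contribute fully, the best deviation is to contribute 0 (any partial contribution still incurs the fine and gives up units whose private return 0.4900 is below 1).
Deviating from 29 to 0 saves 29 hours but forfeits the deviator's share of the drop in the shared-notes effort: 4.9/10 × 29 = 14.21.
So the deviation gain is 29 − 14.21 = 14.79, and the fine must be at least 14.79 hours to wipe it out.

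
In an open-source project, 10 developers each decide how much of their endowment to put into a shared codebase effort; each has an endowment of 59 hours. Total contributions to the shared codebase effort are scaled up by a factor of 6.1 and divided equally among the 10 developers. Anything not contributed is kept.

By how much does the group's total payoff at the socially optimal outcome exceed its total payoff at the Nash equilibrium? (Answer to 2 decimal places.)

3009.00 hours

Each contributed unit returns 6.1/10 = 0.6100 to its contributor — below 1 — so contributing 0 is dominant for every player. At the Nash equilibrium everyone keeps their 59, and the group total is 10 × 59 = 590.
Each contributed unit returns 6.100 to the group as a whole (0.6100 to each of 10 players), which exceeds 1, so the social optimum is full contribution: group total = 6.100 × 590 = 3599.00.
Efficiency loss = 3599.00 − 590 = 3009.00.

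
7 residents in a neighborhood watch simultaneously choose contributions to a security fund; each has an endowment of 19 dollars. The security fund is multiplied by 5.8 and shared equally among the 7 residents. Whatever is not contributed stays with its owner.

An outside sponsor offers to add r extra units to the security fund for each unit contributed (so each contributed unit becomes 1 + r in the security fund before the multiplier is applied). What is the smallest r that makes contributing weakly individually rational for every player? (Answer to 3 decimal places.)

With matching at rate r, one contributed unit becomes (1 + r) in the security fund and returns 5.8 × (1 + r) / 7 to the contributor.
Setting this equal to 1: 1 + r = 7/5.8 = 1.2069.
So the minimum matching rate is r = 1.2069 − 1 = 0.207.

0.207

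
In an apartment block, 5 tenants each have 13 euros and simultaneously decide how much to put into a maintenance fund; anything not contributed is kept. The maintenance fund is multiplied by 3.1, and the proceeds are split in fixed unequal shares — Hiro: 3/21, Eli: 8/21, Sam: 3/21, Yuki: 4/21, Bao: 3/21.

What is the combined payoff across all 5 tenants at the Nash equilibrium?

A player with share s gets back 3.1·s per unit contributed, so full contribution is dominant for anyone with s > 1/3.1 = 0.3226 and zero contribution is dominant for anyone below.
Only Eli (8/21) clears that bar, contributing 13; the remaining 4 contribute 0. Total contributed: 13.
The maintenance fund pays out 3.1 × 13 = 40.30 in total (split across the unequal shares, but the aggregate is all that matters for the group sum).
The 4 free-riders keep 13 each, adding 52. Group total = 52 + 40.30 = 92.30.

92.30 euros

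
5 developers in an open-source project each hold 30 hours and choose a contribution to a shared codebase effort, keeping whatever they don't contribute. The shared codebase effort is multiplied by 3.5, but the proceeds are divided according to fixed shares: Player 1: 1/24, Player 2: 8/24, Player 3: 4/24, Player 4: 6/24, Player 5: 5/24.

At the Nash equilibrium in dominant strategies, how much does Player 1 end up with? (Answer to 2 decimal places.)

34.38 hours

A player with share s gets back 3.5·s per unit contributed, so full contribution is dominant for anyone with s > 1/3.5 = 0.2857 and zero contribution is dominant for anyone below.
Player 2 alone (share 8/24) is above the threshold, contributing 30; the remaining 4 contribute 0. Total contributed: 30.
Player 1 keeps 30 and receives 3.5 × 30 × 1/24 = 4.38 from the shared codebase effort, for a payoff of 34.38.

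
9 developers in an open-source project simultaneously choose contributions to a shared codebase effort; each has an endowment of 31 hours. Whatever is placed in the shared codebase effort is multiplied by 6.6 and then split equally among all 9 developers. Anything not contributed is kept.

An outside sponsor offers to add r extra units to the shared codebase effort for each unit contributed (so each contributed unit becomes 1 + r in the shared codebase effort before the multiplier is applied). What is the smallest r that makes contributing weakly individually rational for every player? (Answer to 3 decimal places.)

With matching at rate r, one contributed unit becomes (1 + r) in the shared codebase effort and returns 6.6 × (1 + r) / 9 to the contributor.
Setting this equal to 1: 1 + r = 9/6.6 = 1.3636.
So the minimum matching rate is r = 1.3636 − 1 = 0.364.

0.364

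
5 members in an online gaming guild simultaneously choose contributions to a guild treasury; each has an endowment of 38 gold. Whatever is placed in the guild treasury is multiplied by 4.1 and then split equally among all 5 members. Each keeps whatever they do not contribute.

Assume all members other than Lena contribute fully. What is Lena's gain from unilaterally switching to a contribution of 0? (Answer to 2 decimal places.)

Switching from a contribution of 38 to 0 lets Lena keep an extra 38 gold, but lowers the guild treasury by 38, which costs Lena their own share of that drop: 4.1/5 × 38 = 31.16.
Net gain = 38 − 31.16 = 6.84. The private return per contributed unit (0.8200) is below 1, so free-riding is indeed the best response regardless of what the others do.

6.84 gold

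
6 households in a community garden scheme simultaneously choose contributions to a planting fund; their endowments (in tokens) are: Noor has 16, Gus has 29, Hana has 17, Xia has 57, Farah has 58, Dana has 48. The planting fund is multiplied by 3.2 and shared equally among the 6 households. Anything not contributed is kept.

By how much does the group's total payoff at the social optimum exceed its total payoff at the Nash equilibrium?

The private return per contributed unit is 3.2/6 = 0.5333 < 1 for every player regardless of endowment, so the Nash equilibrium is zero contribution and the group total is Σ E_j = 16 + 29 + 17 + 57 + 58 + 48 = 225.
Each contributed unit returns 3.200 to the group, so the social optimum is full contribution by everyone: group total = 3.200 × 225 = 720.00.
Efficiency loss = (3.200 − 1) × 225 = 495.00.

495.00 tokens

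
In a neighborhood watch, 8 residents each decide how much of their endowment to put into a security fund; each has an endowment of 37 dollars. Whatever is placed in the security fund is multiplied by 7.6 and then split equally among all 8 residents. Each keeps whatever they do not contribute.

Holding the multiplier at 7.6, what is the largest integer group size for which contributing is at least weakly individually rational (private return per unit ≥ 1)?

7

Private return per unit is 7.6/(group size), which is ≥ 1 whenever the group size is ≤ 7.6.
The largest such integer is 7.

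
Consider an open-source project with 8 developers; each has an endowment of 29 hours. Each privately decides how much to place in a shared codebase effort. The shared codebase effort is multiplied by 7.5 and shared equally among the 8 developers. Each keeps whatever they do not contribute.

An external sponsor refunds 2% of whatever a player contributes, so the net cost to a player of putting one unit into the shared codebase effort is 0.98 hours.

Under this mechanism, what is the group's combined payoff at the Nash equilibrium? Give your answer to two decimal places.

With the mechanism, a contributed unit returns (7.5/8) / 0.98 = 0.9566 per unit of net cost — still below 1 — so contributing 0 remains dominant for every player.
Everyone keeps their endowment and the group total is 8 × 29 = 232.

232.00 hours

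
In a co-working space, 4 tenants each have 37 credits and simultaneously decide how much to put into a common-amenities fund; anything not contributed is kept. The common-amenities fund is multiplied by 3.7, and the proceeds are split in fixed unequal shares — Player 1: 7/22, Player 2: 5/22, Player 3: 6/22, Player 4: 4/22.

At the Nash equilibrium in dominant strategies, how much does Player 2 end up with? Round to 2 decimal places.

99.23 credits

A player with share s gets back 3.7·s per unit contributed, so full contribution is dominant for anyone with s > 1/3.7 = 0.2703 and zero contribution is dominant for anyone below.
Player 1 and Player 3 clear that bar, contributing 37 each; the remaining 2 contribute 0. Total contributed: 74.
Player 2 keeps 37 and receives 3.7 × 74 × 5/22 = 62.23 from the common-amenities fund, for a payoff of 99.23.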